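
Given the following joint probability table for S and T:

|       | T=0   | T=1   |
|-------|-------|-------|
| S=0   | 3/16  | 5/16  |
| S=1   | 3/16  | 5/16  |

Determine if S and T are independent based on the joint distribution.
Marginal P(S) (row sums):
  P(S=0) = 3/16 + 5/16 = 1/2
  P(S=1) = 3/16 + 5/16 = 1/2
Marginal P(T) (column sums):
  P(T=0) = 3/16 + 3/16 = 3/8
  P(T=1) = 5/16 + 5/16 = 5/8

S and T are independent iff P(S=i,T=j) = P(S=i)·P(T=j) for every cell.
  P(S=0)·P(T=0) = 1/2 × 3/8 = 3/16 = P(S=0,T=0) ✓
  P(S=0)·P(T=1) = 1/2 × 5/8 = 5/16 = P(S=0,T=1) ✓
  P(S=1)·P(T=0) = 1/2 × 3/8 = 3/16 = P(S=1,T=0) ✓
  P(S=1)·P(T=1) = 1/2 × 5/8 = 5/16 = P(S=1,T=1) ✓

Yes, S and T are independent: every cell factors, so I(S;T) = 0 bits.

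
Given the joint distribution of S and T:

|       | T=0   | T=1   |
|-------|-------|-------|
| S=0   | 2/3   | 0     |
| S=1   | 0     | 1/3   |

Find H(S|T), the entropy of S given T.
Marginal P(T) (column sums):
  P(T=0) = 2/3 + 0 = 2/3
  P(T=1) = 0 + 1/3 = 1/3

H(S|T) = -Σ P(S,T)·log₂ P(S|T), where P(S|T) = P(S,T) / P(T)
  (cells with P(S,T) = 0 contribute 0)
  (S=0,T=0): P(S|T) = (2/3)/(2/3) = 1;  -(2/3)·log₂(1) = 0.0000
  (S=1,T=1): P(S|T) = (1/3)/(1/3) = 1;  -(1/3)·log₂(1) = 0.0000
H(S|T) = 0.0000 + 0.0000
  = 0.0000 bits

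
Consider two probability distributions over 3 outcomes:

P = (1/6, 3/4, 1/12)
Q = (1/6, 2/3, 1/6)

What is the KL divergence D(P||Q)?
D(P||Q) = Σ P(i) log₂(P(i)/Q(i))
  i=0: (1/6) × log₂((1/6)/(1/6)) = (1/6) × log₂(1) = 0.0000
  i=1: (3/4) × log₂((3/4)/(2/3)) = (3/4) × log₂(9/8) = 0.1274
  i=2: (1/12) × log₂((1/12)/(1/6)) = (1/12) × log₂(1/2) = -0.0833
D(P||Q) = 0.0000 + 0.1274 - 0.0833
  = 0.0441 bits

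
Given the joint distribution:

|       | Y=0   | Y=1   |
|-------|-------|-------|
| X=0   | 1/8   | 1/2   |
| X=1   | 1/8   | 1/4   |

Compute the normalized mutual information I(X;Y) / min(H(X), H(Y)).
Marginal P(X) (row sums):
  P(X=0) = 1/8 + 1/2 = 5/8
  P(X=1) = 1/8 + 1/4 = 3/8
Marginal P(Y) (column sums):
  P(Y=0) = 1/8 + 1/8 = 1/4
  P(Y=1) = 1/2 + 1/4 = 3/4

H(X) = -[(5/8)·log₂(5/8) + (3/8)·log₂(3/8)]
  = 0.4238 + 0.5306
  = 0.9544 bits
H(Y) = -[(1/4)·log₂(1/4) + (3/4)·log₂(3/4)]
  = 0.5000 + 0.3113
  = 0.8113 bits
H(X,Y) = -[(1/8)·log₂(1/8) + (1/2)·log₂(1/2) + (1/8)·log₂(1/8) + (1/4)·log₂(1/4)]
  = 0.3750 + 0.5000 + 0.3750 + 0.5000
  = 1.7500 bits

I(X;Y) = H(X) + H(Y) - H(X,Y)
  = 0.9544 + 0.8113 - 1.7500
  = 0.0157 bits

min(H(X), H(Y)) = min(0.9544, 0.8113) = 0.8113 bits
Normalized MI = 0.0157 / 0.8113 = 0.0194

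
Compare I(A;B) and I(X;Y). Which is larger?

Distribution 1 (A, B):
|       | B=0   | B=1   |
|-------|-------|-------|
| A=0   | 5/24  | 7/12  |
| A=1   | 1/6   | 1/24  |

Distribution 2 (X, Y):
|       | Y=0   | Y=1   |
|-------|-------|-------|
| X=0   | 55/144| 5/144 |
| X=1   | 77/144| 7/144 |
Distribution 1 (A, B):
Marginal P(A) (row sums):
  P(A=0) = 5/24 + 7/12 = 19/24
  P(A=1) = 1/6 + 1/24 = 5/24
Marginal P(B) (column sums):
  P(B=0) = 5/24 + 1/6 = 3/8
  P(B=1) = 7/12 + 1/24 = 5/8

H(A) = -[(19/24)·log₂(19/24) + (5/24)·log₂(5/24)]
  = 0.2668 + 0.4715
  = 0.7383 bits
H(B) = -[(3/8)·log₂(3/8) + (5/8)·log₂(5/8)]
  = 0.5306 + 0.4238
  = 0.9544 bits
H(A,B) = -[(5/24)·log₂(5/24) + (7/12)·log₂(7/12) + (1/6)·log₂(1/6) + (1/24)·log₂(1/24)]
  = 0.4715 + 0.4536 + 0.4308 + 0.1910
  = 1.5469 bits

I(A;B) = H(A) + H(B) - H(A,B)
  = 0.7383 + 0.9544 - 1.5469
  = 0.1458 bits

Distribution 2 (X, Y):
Marginal P(X) (row sums):
  P(X=0) = 55/144 + 5/144 = 5/12
  P(X=1) = 77/144 + 7/144 = 7/12
Marginal P(Y) (column sums):
  P(Y=0) = 55/144 + 77/144 = 11/12
  P(Y=1) = 5/144 + 7/144 = 1/12

H(X) = -[(5/12)·log₂(5/12) + (7/12)·log₂(7/12)]
  = 0.5263 + 0.4536
  = 0.9799 bits
H(Y) = -[(11/12)·log₂(11/12) + (1/12)·log₂(1/12)]
  = 0.1151 + 0.2987
  = 0.4138 bits
H(X,Y) = -[(55/144)·log₂(55/144) + (5/144)·log₂(5/144) + (77/144)·log₂(77/144) + (7/144)·log₂(7/144)]
  = 0.5304 + 0.1683 + 0.4829 + 0.2121
  = 1.3937 bits

I(X;Y) = H(X) + H(Y) - H(X,Y)
  = 0.9799 + 0.4138 - 1.3937
  = 0.0000 bits

I(A;B) = 0.1458 bits > I(X;Y) = 0.0000 bits, so (A, B) has the higher mutual information (stronger dependence).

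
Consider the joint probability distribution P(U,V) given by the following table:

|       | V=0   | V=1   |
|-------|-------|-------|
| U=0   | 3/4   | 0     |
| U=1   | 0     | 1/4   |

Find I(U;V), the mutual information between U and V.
Marginal P(U) (row sums):
  P(U=0) = 3/4 + 0 = 3/4
  P(U=1) = 0 + 1/4 = 1/4
Marginal P(V) (column sums):
  P(V=0) = 3/4 + 0 = 3/4
  P(V=1) = 0 + 1/4 = 1/4

H(U) = -[(3/4)·log₂(3/4) + (1/4)·log₂(1/4)]
  = 0.3113 + 0.5000
  = 0.8113 bits
H(V) = -[(3/4)·log₂(3/4) + (1/4)·log₂(1/4)]
  = 0.3113 + 0.5000
  = 0.8113 bits
H(U,V) = -[(3/4)·log₂(3/4) + (1/4)·log₂(1/4)]
  = 0.3113 + 0.5000
  = 0.8113 bits

I(U;V) = H(U) + H(V) - H(U,V)
  = 0.8113 + 0.8113 - 0.8113
  = 0.8113 bits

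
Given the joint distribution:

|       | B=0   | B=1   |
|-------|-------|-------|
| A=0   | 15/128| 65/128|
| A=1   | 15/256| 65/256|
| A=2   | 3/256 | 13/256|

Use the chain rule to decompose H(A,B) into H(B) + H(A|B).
By the chain rule: H(A,B) = H(B) + H(A|B)

Marginal P(B) (column sums):
  P(B=0) = 15/128 + 15/256 + 3/256 = 3/16
  P(B=1) = 65/128 + 65/256 + 13/256 = 13/16
H(B) = -[(3/16)·log₂(3/16) + (13/16)·log₂(13/16)]
  = 0.4528 + 0.2434
  = 0.6962 bits
H(A|B) = -Σ P(A,B)·log₂ P(A|B), where P(A|B) = P(A,B) / P(B)
  (A=0,B=0): P(A|B) = (15/128)/(3/16) = 5/8;  -(15/128)·log₂(5/8) = 0.0795
  (A=0,B=1): P(A|B) = (65/128)/(13/16) = 5/8;  -(65/128)·log₂(5/8) = 0.3443
  (A=1,B=0): P(A|B) = (15/256)/(3/16) = 5/16;  -(15/256)·log₂(5/16) = 0.0983
  (A=1,B=1): P(A|B) = (65/256)/(13/16) = 5/16;  -(65/256)·log₂(5/16) = 0.4261
  (A=2,B=0): P(A|B) = (3/256)/(3/16) = 1/16;  -(3/256)·log₂(1/16) = 0.0469
  (A=2,B=1): P(A|B) = (13/256)/(13/16) = 1/16;  -(13/256)·log₂(1/16) = 0.2031
H(A|B) = 0.0795 + 0.3443 + 0.0983 + 0.4261 + 0.0469 + 0.2031
  = 1.1982 bits

H(A,B) = H(B) + H(A|B) = 0.6962 + 1.1982 = 1.8944 bits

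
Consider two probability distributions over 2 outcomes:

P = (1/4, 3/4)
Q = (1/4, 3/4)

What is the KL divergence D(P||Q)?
D(P||Q) = Σ P(i) log₂(P(i)/Q(i))
  i=0: (1/4) × log₂((1/4)/(1/4)) = (1/4) × log₂(1) = 0.0000
  i=1: (3/4) × log₂((3/4)/(3/4)) = (3/4) × log₂(1) = 0.0000
D(P||Q) = 0.0000 + 0.0000
  = 0.0000 bits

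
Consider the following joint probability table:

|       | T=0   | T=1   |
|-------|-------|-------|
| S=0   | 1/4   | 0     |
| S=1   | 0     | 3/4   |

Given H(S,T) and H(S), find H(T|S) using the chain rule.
From the chain rule: H(S,T) = H(S) + H(T|S)
Therefore: H(T|S) = H(S,T) - H(S)

H(S,T) = -[(1/4)·log₂(1/4) + (3/4)·log₂(3/4)]
  = 0.5000 + 0.3113
  = 0.8113 bits
Marginal P(S) (row sums):
  P(S=0) = 1/4 + 0 = 1/4
  P(S=1) = 0 + 3/4 = 3/4
H(S) = -[(1/4)·log₂(1/4) + (3/4)·log₂(3/4)]
  = 0.5000 + 0.3113
  = 0.8113 bits

H(T|S) = 0.8113 - 0.8113 = 0.0000 bits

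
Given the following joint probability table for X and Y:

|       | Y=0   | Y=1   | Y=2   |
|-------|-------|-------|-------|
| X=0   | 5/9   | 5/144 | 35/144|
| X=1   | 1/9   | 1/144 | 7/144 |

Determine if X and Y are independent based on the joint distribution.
Marginal P(X) (row sums):
  P(X=0) = 5/9 + 5/144 + 35/144 = 5/6
  P(X=1) = 1/9 + 1/144 + 7/144 = 1/6
Marginal P(Y) (column sums):
  P(Y=0) = 5/9 + 1/9 = 2/3
  P(Y=1) = 5/144 + 1/144 = 1/24
  P(Y=2) = 35/144 + 7/144 = 7/24

X and Y are independent iff P(X=i,Y=j) = P(X=i)·P(Y=j) for every cell.
  P(X=0)·P(Y=0) = 5/6 × 2/3 = 5/9 = P(X=0,Y=0) ✓
  P(X=0)·P(Y=1) = 5/6 × 1/24 = 5/144 = P(X=0,Y=1) ✓
  P(X=0)·P(Y=2) = 5/6 × 7/24 = 35/144 = P(X=0,Y=2) ✓
  P(X=1)·P(Y=0) = 1/6 × 2/3 = 1/9 = P(X=1,Y=0) ✓
  P(X=1)·P(Y=1) = 1/6 × 1/24 = 1/144 = P(X=1,Y=1) ✓
  P(X=1)·P(Y=2) = 1/6 × 7/24 = 7/144 = P(X=1,Y=2) ✓

Yes, X and Y are independent: every cell factors, so I(X;Y) = 0 bits.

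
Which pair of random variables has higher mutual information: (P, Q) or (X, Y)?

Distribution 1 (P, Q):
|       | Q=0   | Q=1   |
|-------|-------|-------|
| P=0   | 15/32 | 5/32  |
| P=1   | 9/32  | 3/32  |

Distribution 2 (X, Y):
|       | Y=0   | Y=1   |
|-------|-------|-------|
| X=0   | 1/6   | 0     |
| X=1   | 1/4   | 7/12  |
Distribution 1 (P, Q):
Marginal P(P) (row sums):
  P(P=0) = 15/32 + 5/32 = 5/8
  P(P=1) = 9/32 + 3/32 = 3/8
Marginal P(Q) (column sums):
  P(Q=0) = 15/32 + 9/32 = 3/4
  P(Q=1) = 5/32 + 3/32 = 1/4

H(P) = -[(5/8)·log₂(5/8) + (3/8)·log₂(3/8)]
  = 0.4238 + 0.5306
  = 0.9544 bits
H(Q) = -[(3/4)·log₂(3/4) + (1/4)·log₂(1/4)]
  = 0.3113 + 0.5000
  = 0.8113 bits
H(P,Q) = -[(15/32)·log₂(15/32) + (5/32)·log₂(5/32) + (9/32)·log₂(9/32) + (3/32)·log₂(3/32)]
  = 0.5124 + 0.4184 + 0.5147 + 0.3202
  = 1.7657 bits

I(P;Q) = H(P) + H(Q) - H(P,Q)
  = 0.9544 + 0.8113 - 1.7657
  = 0.0000 bits

Distribution 2 (X, Y):
Marginal P(X) (row sums):
  P(X=0) = 1/6 + 0 = 1/6
  P(X=1) = 1/4 + 7/12 = 5/6
Marginal P(Y) (column sums):
  P(Y=0) = 1/6 + 1/4 = 5/12
  P(Y=1) = 0 + 7/12 = 7/12

H(X) = -[(1/6)·log₂(1/6) + (5/6)·log₂(5/6)]
  = 0.4308 + 0.2192
  = 0.6500 bits
H(Y) = -[(5/12)·log₂(5/12) + (7/12)·log₂(7/12)]
  = 0.5263 + 0.4536
  = 0.9799 bits
H(X,Y) = -[(1/6)·log₂(1/6) + (1/4)·log₂(1/4) + (7/12)·log₂(7/12)]
  = 0.4308 + 0.5000 + 0.4536
  = 1.3844 bits

I(X;Y) = H(X) + H(Y) - H(X,Y)
  = 0.6500 + 0.9799 - 1.3844
  = 0.2455 bits

I(X;Y) = 0.2455 bits > I(P;Q) = 0.0000 bits, so (X, Y) has the higher mutual information (stronger dependence).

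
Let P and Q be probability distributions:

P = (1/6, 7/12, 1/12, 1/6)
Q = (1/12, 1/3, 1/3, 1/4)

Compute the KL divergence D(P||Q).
D(P||Q) = Σ P(i) log₂(P(i)/Q(i))
  i=0: (1/6) × log₂((1/6)/(1/12)) = (1/6) × log₂(2) = 0.1667
  i=1: (7/12) × log₂((7/12)/(1/3)) = (7/12) × log₂(7/4) = 0.4710
  i=2: (1/12) × log₂((1/12)/(1/3)) = (1/12) × log₂(1/4) = -0.1667
  i=3: (1/6) × log₂((1/6)/(1/4)) = (1/6) × log₂(2/3) = -0.0975
D(P||Q) = 0.1667 + 0.4710 - 0.1667 - 0.0975
  = 0.3735 bits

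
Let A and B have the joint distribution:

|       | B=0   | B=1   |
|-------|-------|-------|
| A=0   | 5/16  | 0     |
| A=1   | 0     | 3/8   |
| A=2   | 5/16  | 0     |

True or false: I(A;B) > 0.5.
Marginal P(A) (row sums):
  P(A=0) = 5/16 + 0 = 5/16
  P(A=1) = 0 + 3/8 = 3/8
  P(A=2) = 5/16 + 0 = 5/16
Marginal P(B) (column sums):
  P(B=0) = 5/16 + 0 + 5/16 = 5/8
  P(B=1) = 0 + 3/8 + 0 = 3/8

H(A) = -[(5/16)·log₂(5/16) + (3/8)·log₂(3/8) + (5/16)·log₂(5/16)]
  = 0.5244 + 0.5306 + 0.5244
  = 1.5794 bits
H(B) = -[(5/8)·log₂(5/8) + (3/8)·log₂(3/8)]
  = 0.4238 + 0.5306
  = 0.9544 bits
H(A,B) = -[(5/16)·log₂(5/16) + (3/8)·log₂(3/8) + (5/16)·log₂(5/16)]
  = 0.5244 + 0.5306 + 0.5244
  = 1.5794 bits

I(A;B) = H(A) + H(B) - H(A,B)
  = 1.5794 + 0.9544 - 1.5794
  = 0.9544 bits

True. I(A;B) = 0.9544 bits, which is > 0.5 bits.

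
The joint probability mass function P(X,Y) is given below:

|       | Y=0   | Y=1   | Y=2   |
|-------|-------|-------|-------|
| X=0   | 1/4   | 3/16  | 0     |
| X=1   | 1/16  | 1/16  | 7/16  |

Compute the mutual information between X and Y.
Marginal P(X) (row sums):
  P(X=0) = 1/4 + 3/16 + 0 = 7/16
  P(X=1) = 1/16 + 1/16 + 7/16 = 9/16
Marginal P(Y) (column sums):
  P(Y=0) = 1/4 + 1/16 = 5/16
  P(Y=1) = 3/16 + 1/16 = 1/4
  P(Y=2) = 0 + 7/16 = 7/16

H(X) = -[(7/16)·log₂(7/16) + (9/16)·log₂(9/16)]
  = 0.5218 + 0.4669
  = 0.9887 bits
H(Y) = -[(5/16)·log₂(5/16) + (1/4)·log₂(1/4) + (7/16)·log₂(7/16)]
  = 0.5244 + 0.5000 + 0.5218
  = 1.5462 bits
H(X,Y) = -[(1/4)·log₂(1/4) + (3/16)·log₂(3/16) + (1/16)·log₂(1/16) + (1/16)·log₂(1/16) + (7/16)·log₂(7/16)]
  = 0.5000 + 0.4528 + 0.2500 + 0.2500 + 0.5218
  = 1.9746 bits

I(X;Y) = H(X) + H(Y) - H(X,Y)
  = 0.9887 + 1.5462 - 1.9746
  = 0.5603 bits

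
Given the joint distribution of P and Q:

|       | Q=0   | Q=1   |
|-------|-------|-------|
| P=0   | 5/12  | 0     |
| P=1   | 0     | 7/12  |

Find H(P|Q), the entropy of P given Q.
Marginal P(Q) (column sums):
  P(Q=0) = 5/12 + 0 = 5/12
  P(Q=1) = 0 + 7/12 = 7/12

H(P|Q) = -Σ P(P,Q)·log₂ P(P|Q), where P(P|Q) = P(P,Q) / P(Q)
  (cells with P(P,Q) = 0 contribute 0)
  (P=0,Q=0): P(P|Q) = (5/12)/(5/12) = 1;  -(5/12)·log₂(1) = 0.0000
  (P=1,Q=1): P(P|Q) = (7/12)/(7/12) = 1;  -(7/12)·log₂(1) = 0.0000
H(P|Q) = 0.0000 + 0.0000
  = 0.0000 bits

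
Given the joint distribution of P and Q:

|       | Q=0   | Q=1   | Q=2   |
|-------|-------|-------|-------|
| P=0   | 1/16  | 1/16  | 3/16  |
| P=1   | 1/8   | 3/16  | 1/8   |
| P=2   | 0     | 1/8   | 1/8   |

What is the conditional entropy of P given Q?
Marginal P(Q) (column sums):
  P(Q=0) = 1/16 + 1/8 + 0 = 3/16
  P(Q=1) = 1/16 + 3/16 + 1/8 = 3/8
  P(Q=2) = 3/16 + 1/8 + 1/8 = 7/16

H(P|Q) = -Σ P(P,Q)·log₂ P(P|Q), where P(P|Q) = P(P,Q) / P(Q)
  (cells with P(P,Q) = 0 contribute 0)
  (P=0,Q=0): P(P|Q) = (1/16)/(3/16) = 1/3;  -(1/16)·log₂(1/3) = 0.0991
  (P=0,Q=1): P(P|Q) = (1/16)/(3/8) = 1/6;  -(1/16)·log₂(1/6) = 0.1616
  (P=0,Q=2): P(P|Q) = (3/16)/(7/16) = 3/7;  -(3/16)·log₂(3/7) = 0.2292
  (P=1,Q=0): P(P|Q) = (1/8)/(3/16) = 2/3;  -(1/8)·log₂(2/3) = 0.0731
  (P=1,Q=1): P(P|Q) = (3/16)/(3/8) = 1/2;  -(3/16)·log₂(1/2) = 0.1875
  (P=1,Q=2): P(P|Q) = (1/8)/(7/16) = 2/7;  -(1/8)·log₂(2/7) = 0.2259
  (P=2,Q=1): P(P|Q) = (1/8)/(3/8) = 1/3;  -(1/8)·log₂(1/3) = 0.1981
  (P=2,Q=2): P(P|Q) = (1/8)/(7/16) = 2/7;  -(1/8)·log₂(2/7) = 0.2259
H(P|Q) = 0.0991 + 0.1616 + 0.2292 + 0.0731 + 0.1875 + 0.2259 + 0.1981 + 0.2259
  = 1.4004 bits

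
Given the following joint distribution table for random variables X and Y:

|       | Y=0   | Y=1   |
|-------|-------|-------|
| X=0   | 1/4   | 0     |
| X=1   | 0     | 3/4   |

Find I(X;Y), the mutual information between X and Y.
Marginal P(X) (row sums):
  P(X=0) = 1/4 + 0 = 1/4
  P(X=1) = 0 + 3/4 = 3/4
Marginal P(Y) (column sums):
  P(Y=0) = 1/4 + 0 = 1/4
  P(Y=1) = 0 + 3/4 = 3/4

H(X) = -[(1/4)·log₂(1/4) + (3/4)·log₂(3/4)]
  = 0.5000 + 0.3113
  = 0.8113 bits
H(Y) = -[(1/4)·log₂(1/4) + (3/4)·log₂(3/4)]
  = 0.5000 + 0.3113
  = 0.8113 bits
H(X,Y) = -[(1/4)·log₂(1/4) + (3/4)·log₂(3/4)]
  = 0.5000 + 0.3113
  = 0.8113 bits

I(X;Y) = H(X) + H(Y) - H(X,Y)
  = 0.8113 + 0.8113 - 0.8113
  = 0.8113 bits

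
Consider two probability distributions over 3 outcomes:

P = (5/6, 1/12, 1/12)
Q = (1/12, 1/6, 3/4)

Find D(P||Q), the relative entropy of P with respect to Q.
D(P||Q) = Σ P(i) log₂(P(i)/Q(i))
  i=0: (5/6) × log₂((5/6)/(1/12)) = (5/6) × log₂(10) = 2.7683
  i=1: (1/12) × log₂((1/12)/(1/6)) = (1/12) × log₂(1/2) = -0.0833
  i=2: (1/12) × log₂((1/12)/(3/4)) = (1/12) × log₂(1/9) = -0.2642
D(P||Q) = 2.7683 - 0.0833 - 0.2642
  = 2.4208 bits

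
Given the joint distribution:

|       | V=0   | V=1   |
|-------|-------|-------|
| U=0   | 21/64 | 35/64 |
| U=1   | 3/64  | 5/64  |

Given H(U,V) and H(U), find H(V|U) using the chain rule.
From the chain rule: H(U,V) = H(U) + H(V|U)
Therefore: H(V|U) = H(U,V) - H(U)

H(U,V) = -[(21/64)·log₂(21/64) + (35/64)·log₂(35/64) + (3/64)·log₂(3/64) + (5/64)·log₂(5/64)]
  = 0.5275 + 0.4762 + 0.2070 + 0.2873
  = 1.4980 bits
Marginal P(U) (row sums):
  P(U=0) = 21/64 + 35/64 = 7/8
  P(U=1) = 3/64 + 5/64 = 1/8
H(U) = -[(7/8)·log₂(7/8) + (1/8)·log₂(1/8)]
  = 0.1686 + 0.3750
  = 0.5436 bits

H(V|U) = 1.4980 - 0.5436 = 0.9544 bits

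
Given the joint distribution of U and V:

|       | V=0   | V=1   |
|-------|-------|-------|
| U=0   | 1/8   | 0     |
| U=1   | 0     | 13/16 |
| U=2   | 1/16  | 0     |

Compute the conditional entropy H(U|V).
Marginal P(V) (column sums):
  P(V=0) = 1/8 + 0 + 1/16 = 3/16
  P(V=1) = 0 + 13/16 + 0 = 13/16

H(U|V) = -Σ P(U,V)·log₂ P(U|V), where P(U|V) = P(U,V) / P(V)
  (cells with P(U,V) = 0 contribute 0)
  (U=0,V=0): P(U|V) = (1/8)/(3/16) = 2/3;  -(1/8)·log₂(2/3) = 0.0731
  (U=1,V=1): P(U|V) = (13/16)/(13/16) = 1;  -(13/16)·log₂(1) = 0.0000
  (U=2,V=0): P(U|V) = (1/16)/(3/16) = 1/3;  -(1/16)·log₂(1/3) = 0.0991
H(U|V) = 0.0731 + 0.0000 + 0.0991
  = 0.1722 bits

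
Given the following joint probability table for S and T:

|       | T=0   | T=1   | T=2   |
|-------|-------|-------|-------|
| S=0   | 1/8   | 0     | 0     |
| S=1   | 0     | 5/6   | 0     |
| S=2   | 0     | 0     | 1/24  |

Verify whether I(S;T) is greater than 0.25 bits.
Marginal P(S) (row sums):
  P(S=0) = 1/8 + 0 + 0 = 1/8
  P(S=1) = 0 + 5/6 + 0 = 5/6
  P(S=2) = 0 + 0 + 1/24 = 1/24
Marginal P(T) (column sums):
  P(T=0) = 1/8 + 0 + 0 = 1/8
  P(T=1) = 0 + 5/6 + 0 = 5/6
  P(T=2) = 0 + 0 + 1/24 = 1/24

H(S) = -[(1/8)·log₂(1/8) + (5/6)·log₂(5/6) + (1/24)·log₂(1/24)]
  = 0.3750 + 0.2192 + 0.1910
  = 0.7852 bits
H(T) = -[(1/8)·log₂(1/8) + (5/6)·log₂(5/6) + (1/24)·log₂(1/24)]
  = 0.3750 + 0.2192 + 0.1910
  = 0.7852 bits
H(S,T) = -[(1/8)·log₂(1/8) + (5/6)·log₂(5/6) + (1/24)·log₂(1/24)]
  = 0.3750 + 0.2192 + 0.1910
  = 0.7852 bits

I(S;T) = H(S) + H(T) - H(S,T)
  = 0.7852 + 0.7852 - 0.7852
  = 0.7852 bits

Yes. I(S;T) = 0.7852 bits, which is > 0.25 bits.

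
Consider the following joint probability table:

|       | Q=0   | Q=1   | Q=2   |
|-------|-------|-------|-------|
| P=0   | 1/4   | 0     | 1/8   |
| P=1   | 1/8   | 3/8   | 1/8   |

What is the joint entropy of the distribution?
H(P,Q) = -Σ P(P,Q) log₂ P(P,Q), summed over the non-zero cells:
H(P,Q) = -[(1/4)·log₂(1/4) + (1/8)·log₂(1/8) + (1/8)·log₂(1/8) + (3/8)·log₂(3/8) + (1/8)·log₂(1/8)]
  = 0.5000 + 0.3750 + 0.3750 + 0.5306 + 0.3750
  = 2.1556 bits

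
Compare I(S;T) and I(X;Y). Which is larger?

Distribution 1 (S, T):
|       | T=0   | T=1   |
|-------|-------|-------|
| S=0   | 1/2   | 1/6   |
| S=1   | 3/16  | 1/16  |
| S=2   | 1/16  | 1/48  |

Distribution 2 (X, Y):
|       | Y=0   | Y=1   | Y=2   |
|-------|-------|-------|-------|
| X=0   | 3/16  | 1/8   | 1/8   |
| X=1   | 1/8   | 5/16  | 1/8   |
Distribution 1 (S, T):
Marginal P(S) (row sums):
  P(S=0) = 1/2 + 1/6 = 2/3
  P(S=1) = 3/16 + 1/16 = 1/4
  P(S=2) = 1/16 + 1/48 = 1/12
Marginal P(T) (column sums):
  P(T=0) = 1/2 + 3/16 + 1/16 = 3/4
  P(T=1) = 1/6 + 1/16 + 1/48 = 1/4

H(S) = -[(2/3)·log₂(2/3) + (1/4)·log₂(1/4) + (1/12)·log₂(1/12)]
  = 0.3900 + 0.5000 + 0.2987
  = 1.1887 bits
H(T) = -[(3/4)·log₂(3/4) + (1/4)·log₂(1/4)]
  = 0.3113 + 0.5000
  = 0.8113 bits
H(S,T) = -[(1/2)·log₂(1/2) + (1/6)·log₂(1/6) + (3/16)·log₂(3/16) + (1/16)·log₂(1/16) + (1/16)·log₂(1/16) + (1/48)·log₂(1/48)]
  = 0.5000 + 0.4308 + 0.4528 + 0.2500 + 0.2500 + 0.1164
  = 2.0000 bits

I(S;T) = H(S) + H(T) - H(S,T)
  = 1.1887 + 0.8113 - 2.0000
  = 0.0000 bits

Distribution 2 (X, Y):
Marginal P(X) (row sums):
  P(X=0) = 3/16 + 1/8 + 1/8 = 7/16
  P(X=1) = 1/8 + 5/16 + 1/8 = 9/16
Marginal P(Y) (column sums):
  P(Y=0) = 3/16 + 1/8 = 5/16
  P(Y=1) = 1/8 + 5/16 = 7/16
  P(Y=2) = 1/8 + 1/8 = 1/4

H(X) = -[(7/16)·log₂(7/16) + (9/16)·log₂(9/16)]
  = 0.5218 + 0.4669
  = 0.9887 bits
H(Y) = -[(5/16)·log₂(5/16) + (7/16)·log₂(7/16) + (1/4)·log₂(1/4)]
  = 0.5244 + 0.5218 + 0.5000
  = 1.5462 bits
H(X,Y) = -[(3/16)·log₂(3/16) + (1/8)·log₂(1/8) + (1/8)·log₂(1/8) + (1/8)·log₂(1/8) + (5/16)·log₂(5/16) + (1/8)·log₂(1/8)]
  = 0.4528 + 0.3750 + 0.3750 + 0.3750 + 0.5244 + 0.3750
  = 2.4772 bits

I(X;Y) = H(X) + H(Y) - H(X,Y)
  = 0.9887 + 1.5462 - 2.4772
  = 0.0577 bits

I(X;Y) = 0.0577 bits > I(S;T) = 0.0000 bits, so (X, Y) has the higher mutual information (stronger dependence).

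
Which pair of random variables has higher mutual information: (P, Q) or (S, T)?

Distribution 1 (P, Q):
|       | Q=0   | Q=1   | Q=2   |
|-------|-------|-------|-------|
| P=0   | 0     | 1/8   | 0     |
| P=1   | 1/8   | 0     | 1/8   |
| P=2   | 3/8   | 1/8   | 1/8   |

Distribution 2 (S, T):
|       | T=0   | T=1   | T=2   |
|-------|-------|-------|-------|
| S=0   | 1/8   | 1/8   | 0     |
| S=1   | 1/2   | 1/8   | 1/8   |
Distribution 1 (P, Q):
Marginal P(P) (row sums):
  P(P=0) = 0 + 1/8 + 0 = 1/8
  P(P=1) = 1/8 + 0 + 1/8 = 1/4
  P(P=2) = 3/8 + 1/8 + 1/8 = 5/8
Marginal P(Q) (column sums):
  P(Q=0) = 0 + 1/8 + 3/8 = 1/2
  P(Q=1) = 1/8 + 0 + 1/8 = 1/4
  P(Q=2) = 0 + 1/8 + 1/8 = 1/4

H(P) = -[(1/8)·log₂(1/8) + (1/4)·log₂(1/4) + (5/8)·log₂(5/8)]
  = 0.3750 + 0.5000 + 0.4238
  = 1.2988 bits
H(Q) = -[(1/2)·log₂(1/2) + (1/4)·log₂(1/4) + (1/4)·log₂(1/4)]
  = 0.5000 + 0.5000 + 0.5000
  = 1.5000 bits
H(P,Q) = -[(1/8)·log₂(1/8) + (1/8)·log₂(1/8) + (1/8)·log₂(1/8) + (3/8)·log₂(3/8) + (1/8)·log₂(1/8) + (1/8)·log₂(1/8)]
  = 0.3750 + 0.3750 + 0.3750 + 0.5306 + 0.3750 + 0.3750
  = 2.4056 bits

I(P;Q) = H(P) + H(Q) - H(P,Q)
  = 1.2988 + 1.5000 - 2.4056
  = 0.3932 bits

Distribution 2 (S, T):
Marginal P(S) (row sums):
  P(S=0) = 1/8 + 1/8 + 0 = 1/4
  P(S=1) = 1/2 + 1/8 + 1/8 = 3/4
Marginal P(T) (column sums):
  P(T=0) = 1/8 + 1/2 = 5/8
  P(T=1) = 1/8 + 1/8 = 1/4
  P(T=2) = 0 + 1/8 = 1/8

H(S) = -[(1/4)·log₂(1/4) + (3/4)·log₂(3/4)]
  = 0.5000 + 0.3113
  = 0.8113 bits
H(T) = -[(5/8)·log₂(5/8) + (1/4)·log₂(1/4) + (1/8)·log₂(1/8)]
  = 0.4238 + 0.5000 + 0.3750
  = 1.2988 bits
H(S,T) = -[(1/8)·log₂(1/8) + (1/8)·log₂(1/8) + (1/2)·log₂(1/2) + (1/8)·log₂(1/8) + (1/8)·log₂(1/8)]
  = 0.3750 + 0.3750 + 0.5000 + 0.3750 + 0.3750
  = 2.0000 bits

I(S;T) = H(S) + H(T) - H(S,T)
  = 0.8113 + 1.2988 - 2.0000
  = 0.1101 bits

I(P;Q) = 0.3932 bits > I(S;T) = 0.1101 bits, so (P, Q) has the higher mutual information (stronger dependence).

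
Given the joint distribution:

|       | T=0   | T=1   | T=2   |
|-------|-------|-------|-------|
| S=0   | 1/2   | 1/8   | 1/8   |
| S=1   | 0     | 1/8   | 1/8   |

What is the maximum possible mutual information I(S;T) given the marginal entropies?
The upper bound on mutual information is I(S;T) ≤ min(H(S), H(T)).

Marginal P(S) (row sums):
  P(S=0) = 1/2 + 1/8 + 1/8 = 3/4
  P(S=1) = 0 + 1/8 + 1/8 = 1/4
Marginal P(T) (column sums):
  P(T=0) = 1/2 + 0 = 1/2
  P(T=1) = 1/8 + 1/8 = 1/4
  P(T=2) = 1/8 + 1/8 = 1/4

H(S) = -[(3/4)·log₂(3/4) + (1/4)·log₂(1/4)]
  = 0.3113 + 0.5000
  = 0.8113 bits
H(T) = -[(1/2)·log₂(1/2) + (1/4)·log₂(1/4) + (1/4)·log₂(1/4)]
  = 0.5000 + 0.5000 + 0.5000
  = 1.5000 bits

Maximum possible I(S;T) = min(0.8113, 1.5000) = 0.8113 bits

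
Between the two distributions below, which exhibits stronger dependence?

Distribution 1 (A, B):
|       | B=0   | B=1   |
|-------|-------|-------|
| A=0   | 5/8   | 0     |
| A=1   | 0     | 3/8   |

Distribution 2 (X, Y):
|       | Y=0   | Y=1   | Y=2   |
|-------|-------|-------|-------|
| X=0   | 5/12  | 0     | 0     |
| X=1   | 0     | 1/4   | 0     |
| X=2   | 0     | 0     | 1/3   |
Distribution 1 (A, B):
Marginal P(A) (row sums):
  P(A=0) = 5/8 + 0 = 5/8
  P(A=1) = 0 + 3/8 = 3/8
Marginal P(B) (column sums):
  P(B=0) = 5/8 + 0 = 5/8
  P(B=1) = 0 + 3/8 = 3/8

H(A) = -[(5/8)·log₂(5/8) + (3/8)·log₂(3/8)]
  = 0.4238 + 0.5306
  = 0.9544 bits
H(B) = -[(5/8)·log₂(5/8) + (3/8)·log₂(3/8)]
  = 0.4238 + 0.5306
  = 0.9544 bits
H(A,B) = -[(5/8)·log₂(5/8) + (3/8)·log₂(3/8)]
  = 0.4238 + 0.5306
  = 0.9544 bits

I(A;B) = H(A) + H(B) - H(A,B)
  = 0.9544 + 0.9544 - 0.9544
  = 0.9544 bits

Distribution 2 (X, Y):
Marginal P(X) (row sums):
  P(X=0) = 5/12 + 0 + 0 = 5/12
  P(X=1) = 0 + 1/4 + 0 = 1/4
  P(X=2) = 0 + 0 + 1/3 = 1/3
Marginal P(Y) (column sums):
  P(Y=0) = 5/12 + 0 + 0 = 5/12
  P(Y=1) = 0 + 1/4 + 0 = 1/4
  P(Y=2) = 0 + 0 + 1/3 = 1/3

H(X) = -[(5/12)·log₂(5/12) + (1/4)·log₂(1/4) + (1/3)·log₂(1/3)]
  = 0.5263 + 0.5000 + 0.5283
  = 1.5546 bits
H(Y) = -[(5/12)·log₂(5/12) + (1/4)·log₂(1/4) + (1/3)·log₂(1/3)]
  = 0.5263 + 0.5000 + 0.5283
  = 1.5546 bits
H(X,Y) = -[(5/12)·log₂(5/12) + (1/4)·log₂(1/4) + (1/3)·log₂(1/3)]
  = 0.5263 + 0.5000 + 0.5283
  = 1.5546 bits

I(X;Y) = H(X) + H(Y) - H(X,Y)
  = 1.5546 + 1.5546 - 1.5546
  = 1.5546 bits

I(X;Y) = 1.5546 bits > I(A;B) = 0.9544 bits, so (X, Y) has the higher mutual information (stronger dependence).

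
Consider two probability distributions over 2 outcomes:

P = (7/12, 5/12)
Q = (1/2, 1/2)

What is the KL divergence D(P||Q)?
D(P||Q) = Σ P(i) log₂(P(i)/Q(i))
  i=0: (7/12) × log₂((7/12)/(1/2)) = (7/12) × log₂(7/6) = 0.1297
  i=1: (5/12) × log₂((5/12)/(1/2)) = (5/12) × log₂(5/6) = -0.1096
D(P||Q) = 0.1297 - 0.1096
  = 0.0201 bits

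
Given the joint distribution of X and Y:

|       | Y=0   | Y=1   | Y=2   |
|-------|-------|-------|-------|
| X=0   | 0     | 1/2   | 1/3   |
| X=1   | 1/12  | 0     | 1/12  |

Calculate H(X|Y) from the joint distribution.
Marginal P(Y) (column sums):
  P(Y=0) = 0 + 1/12 = 1/12
  P(Y=1) = 1/2 + 0 = 1/2
  P(Y=2) = 1/3 + 1/12 = 5/12

H(X|Y) = -Σ P(X,Y)·log₂ P(X|Y), where P(X|Y) = P(X,Y) / P(Y)
  (cells with P(X,Y) = 0 contribute 0)
  (X=0,Y=1): P(X|Y) = (1/2)/(1/2) = 1;  -(1/2)·log₂(1) = 0.0000
  (X=0,Y=2): P(X|Y) = (1/3)/(5/12) = 4/5;  -(1/3)·log₂(4/5) = 0.1073
  (X=1,Y=0): P(X|Y) = (1/12)/(1/12) = 1;  -(1/12)·log₂(1) = 0.0000
  (X=1,Y=2): P(X|Y) = (1/12)/(5/12) = 1/5;  -(1/12)·log₂(1/5) = 0.1935
H(X|Y) = 0.0000 + 0.1073 + 0.0000 + 0.1935
  = 0.3008 bits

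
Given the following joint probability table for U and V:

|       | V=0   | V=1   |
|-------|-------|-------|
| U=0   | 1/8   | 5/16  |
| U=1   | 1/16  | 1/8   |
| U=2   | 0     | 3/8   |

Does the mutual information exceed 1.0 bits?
Marginal P(U) (row sums):
  P(U=0) = 1/8 + 5/16 = 7/16
  P(U=1) = 1/16 + 1/8 = 3/16
  P(U=2) = 0 + 3/8 = 3/8
Marginal P(V) (column sums):
  P(V=0) = 1/8 + 1/16 + 0 = 3/16
  P(V=1) = 5/16 + 1/8 + 3/8 = 13/16

H(U) = -[(7/16)·log₂(7/16) + (3/16)·log₂(3/16) + (3/8)·log₂(3/8)]
  = 0.5218 + 0.4528 + 0.5306
  = 1.5052 bits
H(V) = -[(3/16)·log₂(3/16) + (13/16)·log₂(13/16)]
  = 0.4528 + 0.2434
  = 0.6962 bits
H(U,V) = -[(1/8)·log₂(1/8) + (5/16)·log₂(5/16) + (1/16)·log₂(1/16) + (1/8)·log₂(1/8) + (3/8)·log₂(3/8)]
  = 0.3750 + 0.5244 + 0.2500 + 0.3750 + 0.5306
  = 2.0550 bits

I(U;V) = H(U) + H(V) - H(U,V)
  = 1.5052 + 0.6962 - 2.0550
  = 0.1464 bits

No. I(U;V) = 0.1464 bits, which is ≤ 1.0 bits.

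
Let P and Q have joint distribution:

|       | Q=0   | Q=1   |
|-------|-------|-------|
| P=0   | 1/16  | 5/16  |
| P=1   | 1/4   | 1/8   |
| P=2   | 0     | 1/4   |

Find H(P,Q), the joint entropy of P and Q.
H(P,Q) = -Σ P(P,Q) log₂ P(P,Q), summed over the non-zero cells:
H(P,Q) = -[(1/16)·log₂(1/16) + (5/16)·log₂(5/16) + (1/4)·log₂(1/4) + (1/8)·log₂(1/8) + (1/4)·log₂(1/4)]
  = 0.2500 + 0.5244 + 0.5000 + 0.3750 + 0.5000
  = 2.1494 bits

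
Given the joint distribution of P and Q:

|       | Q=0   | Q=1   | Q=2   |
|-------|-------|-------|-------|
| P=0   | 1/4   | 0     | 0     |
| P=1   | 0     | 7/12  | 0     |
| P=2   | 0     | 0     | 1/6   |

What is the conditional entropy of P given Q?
Marginal P(Q) (column sums):
  P(Q=0) = 1/4 + 0 + 0 = 1/4
  P(Q=1) = 0 + 7/12 + 0 = 7/12
  P(Q=2) = 0 + 0 + 1/6 = 1/6

H(P|Q) = -Σ P(P,Q)·log₂ P(P|Q), where P(P|Q) = P(P,Q) / P(Q)
  (cells with P(P,Q) = 0 contribute 0)
  (P=0,Q=0): P(P|Q) = (1/4)/(1/4) = 1;  -(1/4)·log₂(1) = 0.0000
  (P=1,Q=1): P(P|Q) = (7/12)/(7/12) = 1;  -(7/12)·log₂(1) = 0.0000
  (P=2,Q=2): P(P|Q) = (1/6)/(1/6) = 1;  -(1/6)·log₂(1) = 0.0000
H(P|Q) = 0.0000 + 0.0000 + 0.0000
  = 0.0000 bits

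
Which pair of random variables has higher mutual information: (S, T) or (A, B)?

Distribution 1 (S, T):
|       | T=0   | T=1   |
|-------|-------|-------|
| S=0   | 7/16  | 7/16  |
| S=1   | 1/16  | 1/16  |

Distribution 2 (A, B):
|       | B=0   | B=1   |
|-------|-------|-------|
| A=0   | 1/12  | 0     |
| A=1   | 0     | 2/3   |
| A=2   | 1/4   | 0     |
Distribution 1 (S, T):
Marginal P(S) (row sums):
  P(S=0) = 7/16 + 7/16 = 7/8
  P(S=1) = 1/16 + 1/16 = 1/8
Marginal P(T) (column sums):
  P(T=0) = 7/16 + 1/16 = 1/2
  P(T=1) = 7/16 + 1/16 = 1/2

H(S) = -[(7/8)·log₂(7/8) + (1/8)·log₂(1/8)]
  = 0.1686 + 0.3750
  = 0.5436 bits
H(T) = -[(1/2)·log₂(1/2) + (1/2)·log₂(1/2)]
  = 0.5000 + 0.5000
  = 1.0000 bits
H(S,T) = -[(7/16)·log₂(7/16) + (7/16)·log₂(7/16) + (1/16)·log₂(1/16) + (1/16)·log₂(1/16)]
  = 0.5218 + 0.5218 + 0.2500 + 0.2500
  = 1.5436 bits

I(S;T) = H(S) + H(T) - H(S,T)
  = 0.5436 + 1.0000 - 1.5436
  = 0.0000 bits

Distribution 2 (A, B):
Marginal P(A) (row sums):
  P(A=0) = 1/12 + 0 = 1/12
  P(A=1) = 0 + 2/3 = 2/3
  P(A=2) = 1/4 + 0 = 1/4
Marginal P(B) (column sums):
  P(B=0) = 1/12 + 0 + 1/4 = 1/3
  P(B=1) = 0 + 2/3 + 0 = 2/3

H(A) = -[(1/12)·log₂(1/12) + (2/3)·log₂(2/3) + (1/4)·log₂(1/4)]
  = 0.2987 + 0.3900 + 0.5000
  = 1.1887 bits
H(B) = -[(1/3)·log₂(1/3) + (2/3)·log₂(2/3)]
  = 0.5283 + 0.3900
  = 0.9183 bits
H(A,B) = -[(1/12)·log₂(1/12) + (2/3)·log₂(2/3) + (1/4)·log₂(1/4)]
  = 0.2987 + 0.3900 + 0.5000
  = 1.1887 bits

I(A;B) = H(A) + H(B) - H(A,B)
  = 1.1887 + 0.9183 - 1.1887
  = 0.9183 bits

I(A;B) = 0.9183 bits > I(S;T) = 0.0000 bits, so (A, B) has the higher mutual information (stronger dependence).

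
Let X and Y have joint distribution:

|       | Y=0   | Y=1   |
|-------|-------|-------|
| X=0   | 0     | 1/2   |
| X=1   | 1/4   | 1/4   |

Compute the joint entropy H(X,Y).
H(X,Y) = -Σ P(X,Y) log₂ P(X,Y), summed over the non-zero cells:
H(X,Y) = -[(1/2)·log₂(1/2) + (1/4)·log₂(1/4) + (1/4)·log₂(1/4)]
  = 0.5000 + 0.5000 + 0.5000
  = 1.5000 bits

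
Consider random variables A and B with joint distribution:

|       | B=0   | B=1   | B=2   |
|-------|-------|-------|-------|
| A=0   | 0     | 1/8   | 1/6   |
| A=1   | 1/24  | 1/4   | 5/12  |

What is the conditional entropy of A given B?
Marginal P(B) (column sums):
  P(B=0) = 0 + 1/24 = 1/24
  P(B=1) = 1/8 + 1/4 = 3/8
  P(B=2) = 1/6 + 5/12 = 7/12

H(A|B) = -Σ P(A,B)·log₂ P(A|B), where P(A|B) = P(A,B) / P(B)
  (cells with P(A,B) = 0 contribute 0)
  (A=0,B=1): P(A|B) = (1/8)/(3/8) = 1/3;  -(1/8)·log₂(1/3) = 0.1981
  (A=0,B=2): P(A|B) = (1/6)/(7/12) = 2/7;  -(1/6)·log₂(2/7) = 0.3012
  (A=1,B=0): P(A|B) = (1/24)/(1/24) = 1;  -(1/24)·log₂(1) = 0.0000
  (A=1,B=1): P(A|B) = (1/4)/(3/8) = 2/3;  -(1/4)·log₂(2/3) = 0.1462
  (A=1,B=2): P(A|B) = (5/12)/(7/12) = 5/7;  -(5/12)·log₂(5/7) = 0.2023
H(A|B) = 0.1981 + 0.3012 + 0.0000 + 0.1462 + 0.2023
  = 0.8478 bits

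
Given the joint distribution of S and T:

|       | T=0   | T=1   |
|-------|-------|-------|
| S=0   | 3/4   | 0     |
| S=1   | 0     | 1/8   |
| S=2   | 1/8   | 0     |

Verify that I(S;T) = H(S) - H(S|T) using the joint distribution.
Left side, from I(S;T) = H(S) + H(T) - H(S,T):
Marginal P(S) (row sums):
  P(S=0) = 3/4 + 0 = 3/4
  P(S=1) = 0 + 1/8 = 1/8
  P(S=2) = 1/8 + 0 = 1/8
Marginal P(T) (column sums):
  P(T=0) = 3/4 + 0 + 1/8 = 7/8
  P(T=1) = 0 + 1/8 + 0 = 1/8

H(S) = -[(3/4)·log₂(3/4) + (1/8)·log₂(1/8) + (1/8)·log₂(1/8)]
  = 0.3113 + 0.3750 + 0.3750
  = 1.0613 bits
H(T) = -[(7/8)·log₂(7/8) + (1/8)·log₂(1/8)]
  = 0.1686 + 0.3750
  = 0.5436 bits
H(S,T) = -[(3/4)·log₂(3/4) + (1/8)·log₂(1/8) + (1/8)·log₂(1/8)]
  = 0.3113 + 0.3750 + 0.3750
  = 1.0613 bits

I(S;T) = H(S) + H(T) - H(S,T)
  = 1.0613 + 0.5436 - 1.0613
  = 0.5436 bits

Right side, with H(S|T) computed directly from the conditional probabilities:
H(S|T) = -Σ P(S,T)·log₂ P(S|T), where P(S|T) = P(S,T) / P(T)
  (cells with P(S,T) = 0 contribute 0)
  (S=0,T=0): P(S|T) = (3/4)/(7/8) = 6/7;  -(3/4)·log₂(6/7) = 0.1668
  (S=1,T=1): P(S|T) = (1/8)/(1/8) = 1;  -(1/8)·log₂(1) = 0.0000
  (S=2,T=0): P(S|T) = (1/8)/(7/8) = 1/7;  -(1/8)·log₂(1/7) = 0.3509
H(S|T) = 0.1668 + 0.0000 + 0.3509
  = 0.5177 bits
H(S) - H(S|T) = 1.0613 - 0.5177 = 0.5436 bits

Both sides equal 0.5436 bits, so I(S;T) = H(S) - H(S|T) ✓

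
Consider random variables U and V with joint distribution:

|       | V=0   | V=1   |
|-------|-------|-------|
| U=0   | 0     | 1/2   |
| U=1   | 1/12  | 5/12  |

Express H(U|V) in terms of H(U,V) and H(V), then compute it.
H(U|V) = H(U,V) - H(V)

Marginal P(V) (column sums):
  P(V=0) = 0 + 1/12 = 1/12
  P(V=1) = 1/2 + 5/12 = 11/12

H(U,V) = -[(1/2)·log₂(1/2) + (1/12)·log₂(1/12) + (5/12)·log₂(5/12)]
  = 0.5000 + 0.2987 + 0.5263
  = 1.3250 bits
H(V) = -[(1/12)·log₂(1/12) + (11/12)·log₂(11/12)]
  = 0.2987 + 0.1151
  = 0.4138 bits

H(U|V) = 1.3250 - 0.4138 = 0.9112 bits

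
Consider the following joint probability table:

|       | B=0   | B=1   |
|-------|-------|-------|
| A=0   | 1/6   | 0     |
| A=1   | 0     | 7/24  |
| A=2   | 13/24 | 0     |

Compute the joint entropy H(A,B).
H(A,B) = -Σ P(A,B) log₂ P(A,B), summed over the non-zero cells:
H(A,B) = -[(1/6)·log₂(1/6) + (7/24)·log₂(7/24) + (13/24)·log₂(13/24)]
  = 0.4308 + 0.5185 + 0.4791
  = 1.4284 bits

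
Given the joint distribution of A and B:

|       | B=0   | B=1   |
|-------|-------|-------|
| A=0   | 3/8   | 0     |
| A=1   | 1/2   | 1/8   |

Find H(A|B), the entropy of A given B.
Marginal P(B) (column sums):
  P(B=0) = 3/8 + 1/2 = 7/8
  P(B=1) = 0 + 1/8 = 1/8

H(A|B) = -Σ P(A,B)·log₂ P(A|B), where P(A|B) = P(A,B) / P(B)
  (cells with P(A,B) = 0 contribute 0)
  (A=0,B=0): P(A|B) = (3/8)/(7/8) = 3/7;  -(3/8)·log₂(3/7) = 0.4584
  (A=1,B=0): P(A|B) = (1/2)/(7/8) = 4/7;  -(1/2)·log₂(4/7) = 0.4037
  (A=1,B=1): P(A|B) = (1/8)/(1/8) = 1;  -(1/8)·log₂(1) = 0.0000
H(A|B) = 0.4584 + 0.4037 + 0.0000
  = 0.8621 bits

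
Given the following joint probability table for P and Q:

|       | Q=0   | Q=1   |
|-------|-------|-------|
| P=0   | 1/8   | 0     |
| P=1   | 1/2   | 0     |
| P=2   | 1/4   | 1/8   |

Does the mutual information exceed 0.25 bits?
Marginal P(P) (row sums):
  P(P=0) = 1/8 + 0 = 1/8
  P(P=1) = 1/2 + 0 = 1/2
  P(P=2) = 1/4 + 1/8 = 3/8
Marginal P(Q) (column sums):
  P(Q=0) = 1/8 + 1/2 + 1/4 = 7/8
  P(Q=1) = 0 + 0 + 1/8 = 1/8

H(P) = -[(1/8)·log₂(1/8) + (1/2)·log₂(1/2) + (3/8)·log₂(3/8)]
  = 0.3750 + 0.5000 + 0.5306
  = 1.4056 bits
H(Q) = -[(7/8)·log₂(7/8) + (1/8)·log₂(1/8)]
  = 0.1686 + 0.3750
  = 0.5436 bits
H(P,Q) = -[(1/8)·log₂(1/8) + (1/2)·log₂(1/2) + (1/4)·log₂(1/4) + (1/8)·log₂(1/8)]
  = 0.3750 + 0.5000 + 0.5000 + 0.3750
  = 1.7500 bits

I(P;Q) = H(P) + H(Q) - H(P,Q)
  = 1.4056 + 0.5436 - 1.7500
  = 0.1992 bits

No. I(P;Q) = 0.1992 bits, which is ≤ 0.25 bits.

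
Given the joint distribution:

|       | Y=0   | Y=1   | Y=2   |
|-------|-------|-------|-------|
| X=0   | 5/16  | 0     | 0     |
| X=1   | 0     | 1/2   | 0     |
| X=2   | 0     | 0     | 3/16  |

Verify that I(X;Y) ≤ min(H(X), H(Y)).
Marginal P(X) (row sums):
  P(X=0) = 5/16 + 0 + 0 = 5/16
  P(X=1) = 0 + 1/2 + 0 = 1/2
  P(X=2) = 0 + 0 + 3/16 = 3/16
Marginal P(Y) (column sums):
  P(Y=0) = 5/16 + 0 + 0 = 5/16
  P(Y=1) = 0 + 1/2 + 0 = 1/2
  P(Y=2) = 0 + 0 + 3/16 = 3/16

H(X) = -[(5/16)·log₂(5/16) + (1/2)·log₂(1/2) + (3/16)·log₂(3/16)]
  = 0.5244 + 0.5000 + 0.4528
  = 1.4772 bits
H(Y) = -[(5/16)·log₂(5/16) + (1/2)·log₂(1/2) + (3/16)·log₂(3/16)]
  = 0.5244 + 0.5000 + 0.4528
  = 1.4772 bits
H(X,Y) = -[(5/16)·log₂(5/16) + (1/2)·log₂(1/2) + (3/16)·log₂(3/16)]
  = 0.5244 + 0.5000 + 0.4528
  = 1.4772 bits

I(X;Y) = H(X) + H(Y) - H(X,Y)
  = 1.4772 + 1.4772 - 1.4772
  = 1.4772 bits

min(H(X), H(Y)) = min(1.4772, 1.4772) = 1.4772 bits
Since 1.4772 ≤ 1.4772, the bound is satisfied ✓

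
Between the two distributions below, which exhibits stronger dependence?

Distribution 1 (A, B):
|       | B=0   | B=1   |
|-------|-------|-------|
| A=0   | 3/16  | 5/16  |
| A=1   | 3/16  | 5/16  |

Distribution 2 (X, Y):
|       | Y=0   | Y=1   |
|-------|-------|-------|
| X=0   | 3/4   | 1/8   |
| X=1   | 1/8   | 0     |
Distribution 1 (A, B):
Marginal P(A) (row sums):
  P(A=0) = 3/16 + 5/16 = 1/2
  P(A=1) = 3/16 + 5/16 = 1/2
Marginal P(B) (column sums):
  P(B=0) = 3/16 + 3/16 = 3/8
  P(B=1) = 5/16 + 5/16 = 5/8

H(A) = -[(1/2)·log₂(1/2) + (1/2)·log₂(1/2)]
  = 0.5000 + 0.5000
  = 1.0000 bits
H(B) = -[(3/8)·log₂(3/8) + (5/8)·log₂(5/8)]
  = 0.5306 + 0.4238
  = 0.9544 bits
H(A,B) = -[(3/16)·log₂(3/16) + (5/16)·log₂(5/16) + (3/16)·log₂(3/16) + (5/16)·log₂(5/16)]
  = 0.4528 + 0.5244 + 0.4528 + 0.5244
  = 1.9544 bits

I(A;B) = H(A) + H(B) - H(A,B)
  = 1.0000 + 0.9544 - 1.9544
  = 0.0000 bits

Distribution 2 (X, Y):
Marginal P(X) (row sums):
  P(X=0) = 3/4 + 1/8 = 7/8
  P(X=1) = 1/8 + 0 = 1/8
Marginal P(Y) (column sums):
  P(Y=0) = 3/4 + 1/8 = 7/8
  P(Y=1) = 1/8 + 0 = 1/8

H(X) = -[(7/8)·log₂(7/8) + (1/8)·log₂(1/8)]
  = 0.1686 + 0.3750
  = 0.5436 bits
H(Y) = -[(7/8)·log₂(7/8) + (1/8)·log₂(1/8)]
  = 0.1686 + 0.3750
  = 0.5436 bits
H(X,Y) = -[(3/4)·log₂(3/4) + (1/8)·log₂(1/8) + (1/8)·log₂(1/8)]
  = 0.3113 + 0.3750 + 0.3750
  = 1.0613 bits

I(X;Y) = H(X) + H(Y) - H(X,Y)
  = 0.5436 + 0.5436 - 1.0613
  = 0.0259 bits

I(X;Y) = 0.0259 bits > I(A;B) = 0.0000 bits, so (X, Y) has the higher mutual information (stronger dependence).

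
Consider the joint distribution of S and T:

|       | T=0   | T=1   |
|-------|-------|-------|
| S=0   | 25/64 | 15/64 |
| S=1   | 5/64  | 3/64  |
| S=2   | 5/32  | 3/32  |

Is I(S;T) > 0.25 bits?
Marginal P(S) (row sums):
  P(S=0) = 25/64 + 15/64 = 5/8
  P(S=1) = 5/64 + 3/64 = 1/8
  P(S=2) = 5/32 + 3/32 = 1/4
Marginal P(T) (column sums):
  P(T=0) = 25/64 + 5/64 + 5/32 = 5/8
  P(T=1) = 15/64 + 3/64 + 3/32 = 3/8

H(S) = -[(5/8)·log₂(5/8) + (1/8)·log₂(1/8) + (1/4)·log₂(1/4)]
  = 0.4238 + 0.3750 + 0.5000
  = 1.2988 bits
H(T) = -[(5/8)·log₂(5/8) + (3/8)·log₂(3/8)]
  = 0.4238 + 0.5306
  = 0.9544 bits
H(S,T) = -[(25/64)·log₂(25/64) + (15/64)·log₂(15/64) + (5/64)·log₂(5/64) + (3/64)·log₂(3/64) + (5/32)·log₂(5/32) + (3/32)·log₂(3/32)]
  = 0.5297 + 0.4906 + 0.2873 + 0.2070 + 0.4184 + 0.3202
  = 2.2532 bits

I(S;T) = H(S) + H(T) - H(S,T)
  = 1.2988 + 0.9544 - 2.2532
  = 0.0000 bits

No. I(S;T) = 0.0000 bits, which is ≤ 0.25 bits.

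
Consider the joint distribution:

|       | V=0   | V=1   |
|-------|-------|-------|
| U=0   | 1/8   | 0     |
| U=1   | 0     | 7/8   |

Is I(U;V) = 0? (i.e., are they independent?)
Marginal P(U) (row sums):
  P(U=0) = 1/8 + 0 = 1/8
  P(U=1) = 0 + 7/8 = 7/8
Marginal P(V) (column sums):
  P(V=0) = 1/8 + 0 = 1/8
  P(V=1) = 0 + 7/8 = 7/8

U and V are independent iff P(U=i,V=j) = P(U=i)·P(V=j) for every cell.
  P(U=0)·P(V=0) = 1/8 × 1/8 = 1/64, but P(U=0,V=0) = 1/8 ✗

No, U and V are not independent. Quantitatively, I(U;V) > 0:

H(U) = -[(1/8)·log₂(1/8) + (7/8)·log₂(7/8)]
  = 0.3750 + 0.1686
  = 0.5436 bits
H(V) = -[(1/8)·log₂(1/8) + (7/8)·log₂(7/8)]
  = 0.3750 + 0.1686
  = 0.5436 bits
H(U,V) = -[(1/8)·log₂(1/8) + (7/8)·log₂(7/8)]
  = 0.3750 + 0.1686
  = 0.5436 bits
I(U;V) = H(U) + H(V) - H(U,V) = 0.5436 + 0.5436 - 0.5436 = 0.5436 bits > 0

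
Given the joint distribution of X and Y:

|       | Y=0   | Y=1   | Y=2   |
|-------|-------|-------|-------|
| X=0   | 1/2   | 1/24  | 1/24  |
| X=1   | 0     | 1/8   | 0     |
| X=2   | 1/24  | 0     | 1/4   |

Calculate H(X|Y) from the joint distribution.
Marginal P(Y) (column sums):
  P(Y=0) = 1/2 + 0 + 1/24 = 13/24
  P(Y=1) = 1/24 + 1/8 + 0 = 1/6
  P(Y=2) = 1/24 + 0 + 1/4 = 7/24

H(X|Y) = -Σ P(X,Y)·log₂ P(X|Y), where P(X|Y) = P(X,Y) / P(Y)
  (cells with P(X,Y) = 0 contribute 0)
  (X=0,Y=0): P(X|Y) = (1/2)/(13/24) = 12/13;  -(1/2)·log₂(12/13) = 0.0577
  (X=0,Y=1): P(X|Y) = (1/24)/(1/6) = 1/4;  -(1/24)·log₂(1/4) = 0.0833
  (X=0,Y=2): P(X|Y) = (1/24)/(7/24) = 1/7;  -(1/24)·log₂(1/7) = 0.1170
  (X=1,Y=1): P(X|Y) = (1/8)/(1/6) = 3/4;  -(1/8)·log₂(3/4) = 0.0519
  (X=2,Y=0): P(X|Y) = (1/24)/(13/24) = 1/13;  -(1/24)·log₂(1/13) = 0.1542
  (X=2,Y=2): P(X|Y) = (1/4)/(7/24) = 6/7;  -(1/4)·log₂(6/7) = 0.0556
H(X|Y) = 0.0577 + 0.0833 + 0.1170 + 0.0519 + 0.1542 + 0.0556
  = 0.5197 bits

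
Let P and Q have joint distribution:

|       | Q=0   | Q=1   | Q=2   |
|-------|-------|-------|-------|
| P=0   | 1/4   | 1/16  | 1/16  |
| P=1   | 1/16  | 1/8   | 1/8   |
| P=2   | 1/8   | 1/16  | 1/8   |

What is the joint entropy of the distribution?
H(P,Q) = -Σ P(P,Q) log₂ P(P,Q), summed over the non-zero cells:
H(P,Q) = -[(1/4)·log₂(1/4) + (1/16)·log₂(1/16) + (1/16)·log₂(1/16) + (1/16)·log₂(1/16) + (1/8)·log₂(1/8) + (1/8)·log₂(1/8) + (1/8)·log₂(1/8) + (1/16)·log₂(1/16) + (1/8)·log₂(1/8)]
  = 0.5000 + 0.2500 + 0.2500 + 0.2500 + 0.3750 + 0.3750 + 0.3750 + 0.2500 + 0.3750
  = 3.0000 bits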